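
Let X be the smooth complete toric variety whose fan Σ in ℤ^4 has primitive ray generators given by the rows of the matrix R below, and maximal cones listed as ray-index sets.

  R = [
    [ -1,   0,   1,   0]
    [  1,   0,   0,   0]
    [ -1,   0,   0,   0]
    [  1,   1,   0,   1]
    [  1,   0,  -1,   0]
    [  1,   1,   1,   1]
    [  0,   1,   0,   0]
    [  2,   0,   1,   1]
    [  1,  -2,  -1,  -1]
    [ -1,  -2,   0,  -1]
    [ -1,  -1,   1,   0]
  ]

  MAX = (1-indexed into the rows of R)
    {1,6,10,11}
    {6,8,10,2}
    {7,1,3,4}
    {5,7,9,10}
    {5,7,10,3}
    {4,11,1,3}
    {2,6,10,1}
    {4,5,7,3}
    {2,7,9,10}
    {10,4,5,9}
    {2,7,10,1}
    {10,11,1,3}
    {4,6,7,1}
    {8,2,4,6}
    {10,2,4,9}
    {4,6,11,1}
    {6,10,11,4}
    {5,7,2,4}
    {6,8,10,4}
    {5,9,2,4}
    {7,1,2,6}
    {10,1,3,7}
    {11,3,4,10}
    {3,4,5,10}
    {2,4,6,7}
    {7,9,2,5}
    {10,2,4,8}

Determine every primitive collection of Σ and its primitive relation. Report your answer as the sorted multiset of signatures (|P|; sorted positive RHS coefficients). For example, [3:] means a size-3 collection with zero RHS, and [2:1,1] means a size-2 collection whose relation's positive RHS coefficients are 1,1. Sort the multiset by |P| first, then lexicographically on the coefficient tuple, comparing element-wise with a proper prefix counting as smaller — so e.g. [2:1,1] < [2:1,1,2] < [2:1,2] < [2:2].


The 24 primitive collections of Σ (r=11, n=4):

  {1,5}:  v_{1} + v_{5} = 0 ; sig = [2:]
  {2,3}:  v_{2} + v_{3} = 0 ; sig = [2:]
  {7,11}:  v_{7} + v_{11} = v_{1} ; sig = [2:1]
  {1,9}:  v_{1} + v_{9} = v_{2} + v_{10} ; sig = [2:1,1]
  {2,11}:  v_{2} + v_{11} = v_{6} + v_{10} ; sig = [2:1,1]
  {3,6}:  v_{3} + v_{6} = v_{1} + v_{4} ; sig = [2:1,1]
  {3,9}:  v_{3} + v_{9} = v_{5} + v_{10} ; sig = [2:1,1]
  {5,6}:  v_{5} + v_{6} = v_{2} + v_{4} ; sig = [2:1,1]
  {5,11}:  v_{5} + v_{11} = v_{4} + v_{10} ; sig = [2:1,1]
  {7,8}:  v_{7} + v_{8} = v_{2} + v_{6} ; sig = [2:1,1]
  {3,8}:  v_{3} + v_{8} = v_{4} + v_{6} + v_{10} ; sig = [2:1,1,1]
  {6,9}:  v_{6} + v_{9} = 2·v_{2} + v_{4} + v_{10} ; sig = [2:1,1,2]
  {9,11}:  v_{9} + v_{11} = v_{2} + v_{4} + 2·v_{10} ; sig = [2:1,1,2]
  {1,8}:  v_{1} + v_{8} = 2·v_{6} + v_{10} ; sig = [2:1,2]
  {5,8}:  v_{5} + v_{8} = 2·v_{2} + 2·v_{4} + v_{10} ; sig = [2:1,2,2]
  {8,11}:  v_{8} + v_{11} = v_{4} + 2·v_{6} + 2·v_{10} ; sig = [2:1,2,2]
  {8,9}:  v_{8} + v_{9} = 3·v_{2} + 2·v_{4} + 2·v_{10} ; sig = [2:2,2,3]
  {4,7,10}:  v_{4} + v_{7} + v_{10} = 0 ; sig = [3:]
  {1,2,4}:  v_{1} + v_{2} + v_{4} = v_{6} ; sig = [3:1]
  {1,4,10}:  v_{1} + v_{4} + v_{10} = v_{11} ; sig = [3:1]
  {2,5,10}:  v_{2} + v_{5} + v_{10} = v_{9} ; sig = [3:1]
  {4,7,9}:  v_{4} + v_{7} + v_{9} = v_{2} + v_{5} ; sig = [3:1,1]
  {6,7,10}:  v_{6} + v_{7} + v_{10} = v_{1} + v_{2} ; sig = [3:1,1]
  {2,4,6,10}:  v_{2} + v_{4} + v_{6} + v_{10} = v_{8} ; sig = [4:1]

so the primitive-relation signature multiset is
    [2:]
    [2:]
    [2:1]
    [2:1,1]
    [2:1,1]
    [2:1,1]
    [2:1,1]
    [2:1,1]
    [2:1,1]
    [2:1,1]
    [2:1,1,1]
    [2:1,1,2]
    [2:1,1,2]
    [2:1,2]
    [2:1,2,2]
    [2:1,2,2]
    [2:2,2,3]
    [3:]
    [3:1]
    [3:1]
    [3:1]
    [3:1,1]
    [3:1,1]
    [4:1]


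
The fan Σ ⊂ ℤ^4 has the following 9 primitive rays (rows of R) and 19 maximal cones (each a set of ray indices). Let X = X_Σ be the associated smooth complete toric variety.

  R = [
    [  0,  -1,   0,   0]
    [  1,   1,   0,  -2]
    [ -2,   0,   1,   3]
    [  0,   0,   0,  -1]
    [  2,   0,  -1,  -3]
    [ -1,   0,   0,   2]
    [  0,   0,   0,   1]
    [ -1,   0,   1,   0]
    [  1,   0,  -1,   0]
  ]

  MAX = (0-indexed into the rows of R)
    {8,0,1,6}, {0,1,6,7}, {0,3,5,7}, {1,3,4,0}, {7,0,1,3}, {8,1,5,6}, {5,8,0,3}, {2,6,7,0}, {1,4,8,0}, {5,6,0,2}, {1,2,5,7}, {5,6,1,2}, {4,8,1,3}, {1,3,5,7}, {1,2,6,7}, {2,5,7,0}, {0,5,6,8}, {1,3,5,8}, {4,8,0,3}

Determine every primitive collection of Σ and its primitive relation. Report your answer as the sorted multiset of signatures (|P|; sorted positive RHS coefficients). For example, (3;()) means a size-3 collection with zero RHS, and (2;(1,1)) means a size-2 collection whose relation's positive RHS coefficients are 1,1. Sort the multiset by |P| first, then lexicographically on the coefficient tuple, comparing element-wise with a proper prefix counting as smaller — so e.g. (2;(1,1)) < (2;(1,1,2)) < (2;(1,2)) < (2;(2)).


Δ(Σ) — 9 vertices, 12 min non-faces:

  P={2,4}:  v_{2} + v_{4} = 0  →  sig = (2;())
  P={3,6}:  v_{3} + v_{6} = 0  →  sig = (2;())
  P={7,8}:  v_{7} + v_{8} = 0  →  sig = (2;())
  P={2,3}:  v_{2} + v_{3} = v_{5} + v_{7}  →  sig = (2;(1,1))
  P={2,8}:  v_{2} + v_{8} = v_{5} + v_{6}  →  sig = (2;(1,1))
  P={4,5}:  v_{4} + v_{5} = v_{3} + v_{8}  →  sig = (2;(1,1))
  P={4,6}:  v_{4} + v_{6} = v_{0} + v_{1} + v_{8}  →  sig = (2;(1,1,1))
  P={4,7}:  v_{4} + v_{7} = v_{0} + v_{1} + v_{3}  →  sig = (2;(1,1,1))
  P={0,1,5}:  v_{0} + v_{1} + v_{5} = 0  →  sig = (3;())
  P={5,6,7}:  v_{5} + v_{6} + v_{7} = v_{2}  →  sig = (3;(1))
  P={0,1,2}:  v_{0} + v_{1} + v_{2} = v_{6} + v_{7}  →  sig = (3;(1,1))
  P={0,1,3,8}:  v_{0} + v_{1} + v_{3} + v_{8} = v_{4}  →  sig = (4;(1))

Sorted signature multiset PRS(X):
    |P|=2: 8 collections, coeffs (), (), (), (1,1), (1,1), (1,1), (1,1,1), (1,1,1)
    |P|=3: 3 collections, coeffs (), (1), (1,1)
    |P|=4: 1 collection, coeffs (1)


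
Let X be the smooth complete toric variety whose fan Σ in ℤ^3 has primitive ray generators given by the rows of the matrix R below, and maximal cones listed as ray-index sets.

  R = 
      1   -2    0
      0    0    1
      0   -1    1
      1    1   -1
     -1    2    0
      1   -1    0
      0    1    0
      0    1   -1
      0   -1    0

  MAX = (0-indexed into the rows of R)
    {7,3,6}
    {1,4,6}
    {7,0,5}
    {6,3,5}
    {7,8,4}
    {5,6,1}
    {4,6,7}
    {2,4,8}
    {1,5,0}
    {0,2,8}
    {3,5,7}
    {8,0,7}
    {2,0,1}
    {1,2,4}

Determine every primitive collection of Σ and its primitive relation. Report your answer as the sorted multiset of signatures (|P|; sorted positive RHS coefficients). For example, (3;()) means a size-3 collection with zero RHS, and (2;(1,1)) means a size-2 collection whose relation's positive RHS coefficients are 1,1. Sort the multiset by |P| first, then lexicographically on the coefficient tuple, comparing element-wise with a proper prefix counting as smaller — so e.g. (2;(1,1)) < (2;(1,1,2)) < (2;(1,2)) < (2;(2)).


Primitive collections (16):

  P={0,4}:  v_{0} + v_{4} = 0 — sig = (2;())
  P={2,7}:  v_{2} + v_{7} = 0 — sig = (2;())
  P={6,8}:  v_{6} + v_{8} = 0 — sig = (2;())
  P={0,6}:  v_{0} + v_{6} = v_{5} — sig = (2;(1))
  P={1,7}:  v_{1} + v_{7} = v_{6} — sig = (2;(1))
  P={1,8}:  v_{1} + v_{8} = v_{2} — sig = (2;(1))
  P={2,6}:  v_{2} + v_{6} = v_{1} — sig = (2;(1))
  P={4,5}:  v_{4} + v_{5} = v_{6} — sig = (2;(1))
  P={5,8}:  v_{5} + v_{8} = v_{0} — sig = (2;(1))
  P={2,3}:  v_{2} + v_{3} = v_{5} + v_{6} — sig = (2;(1,1))
  P={2,5}:  v_{2} + v_{5} = v_{0} + v_{1} — sig = (2;(1,1))
  P={3,8}:  v_{3} + v_{8} = v_{5} + v_{7} — sig = (2;(1,1))
  P={0,3}:  v_{0} + v_{3} = 2·v_{5} + v_{7} — sig = (2;(1,2))
  P={1,3}:  v_{1} + v_{3} = v_{5} + 2·v_{6} — sig = (2;(1,2))
  P={3,4}:  v_{3} + v_{4} = 2·v_{6} + v_{7} — sig = (2;(1,2))
  P={5,6,7}:  v_{5} + v_{6} + v_{7} = v_{3} — sig = (3;(1))

Signatures (|P|; sorted positive RHS coefficients), sorted:
    |P|=2: 15 collections, coeffs (), (), (), (1), (1), (1), (1), (1), (1), (1,1), (1,1), (1,1), (1,2), (1,2), (1,2)
    |P|=3: 1 collection, coeffs (1)


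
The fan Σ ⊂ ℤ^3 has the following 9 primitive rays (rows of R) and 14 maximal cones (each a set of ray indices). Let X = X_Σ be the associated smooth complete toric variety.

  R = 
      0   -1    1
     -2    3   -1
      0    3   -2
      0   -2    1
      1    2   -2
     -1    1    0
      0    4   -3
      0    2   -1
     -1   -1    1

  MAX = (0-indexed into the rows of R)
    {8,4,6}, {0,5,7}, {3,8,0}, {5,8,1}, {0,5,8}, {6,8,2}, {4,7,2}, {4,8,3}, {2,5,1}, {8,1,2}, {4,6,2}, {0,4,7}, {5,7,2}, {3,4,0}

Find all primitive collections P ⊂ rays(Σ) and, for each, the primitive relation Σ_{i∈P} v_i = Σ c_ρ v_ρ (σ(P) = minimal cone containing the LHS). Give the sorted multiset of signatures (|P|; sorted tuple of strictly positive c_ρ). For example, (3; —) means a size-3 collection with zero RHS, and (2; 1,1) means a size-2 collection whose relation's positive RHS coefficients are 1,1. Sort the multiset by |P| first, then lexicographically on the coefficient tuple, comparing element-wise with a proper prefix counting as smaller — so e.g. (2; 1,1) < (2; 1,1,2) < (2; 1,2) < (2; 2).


Minimal non-faces — 18 found among 9 rays, 14 max cones:

  P={3,7}:  v_{3} + v_{7} = 0  →  sig = (2; —)
  P={0,2}:  v_{0} + v_{2} = v_{7}  →  sig = (2; 1)
  P={0,6}:  v_{0} + v_{6} = v_{2}  →  sig = (2; 1)
  P={3,5}:  v_{3} + v_{5} = v_{8}  →  sig = (2; 1)
  P={4,5}:  v_{4} + v_{5} = v_{2}  →  sig = (2; 1)
  P={7,8}:  v_{7} + v_{8} = v_{5}  →  sig = (2; 1)
  P={2,3}:  v_{2} + v_{3} = v_{4} + v_{8}  →  sig = (2; 1,1)
  P={1,3}:  v_{1} + v_{3} = v_{2} + 2·v_{8}  →  sig = (2; 1,2)
  P={1,4}:  v_{1} + v_{4} = 2·v_{2} + v_{8}  →  sig = (2; 1,2)
  P={1,7}:  v_{1} + v_{7} = v_{2} + 2·v_{5}  →  sig = (2; 1,2)
  P={5,6}:  v_{5} + v_{6} = 2·v_{2} + v_{8}  →  sig = (2; 1,2)
  P={0,1}:  v_{0} + v_{1} = 2·v_{5}  →  sig = (2; 2)
  P={6,7}:  v_{6} + v_{7} = 2·v_{2}  →  sig = (2; 2)
  P={3,6}:  v_{3} + v_{6} = 2·v_{4} + 2·v_{8}  →  sig = (2; 2,2)
  P={1,6}:  v_{1} + v_{6} = 3·v_{2} + 2·v_{8}  →  sig = (2; 2,3)
  P={0,4,8}:  v_{0} + v_{4} + v_{8} = 0  →  sig = (3; —)
  P={2,4,8}:  v_{2} + v_{4} + v_{8} = v_{6}  →  sig = (3; 1)
  P={2,5,8}:  v_{2} + v_{5} + v_{8} = v_{1}  →  sig = (3; 1)

Hence PRS(X_Σ) =
    |P|=2: 15 collections, coeffs (), (1), (1), (1), (1), (1), (1,1), (1,2), (1,2), (1,2), (1,2), (2), (2), (2,2), (2,3)
    |P|=3: 3 collections, coeffs (), (1), (1)


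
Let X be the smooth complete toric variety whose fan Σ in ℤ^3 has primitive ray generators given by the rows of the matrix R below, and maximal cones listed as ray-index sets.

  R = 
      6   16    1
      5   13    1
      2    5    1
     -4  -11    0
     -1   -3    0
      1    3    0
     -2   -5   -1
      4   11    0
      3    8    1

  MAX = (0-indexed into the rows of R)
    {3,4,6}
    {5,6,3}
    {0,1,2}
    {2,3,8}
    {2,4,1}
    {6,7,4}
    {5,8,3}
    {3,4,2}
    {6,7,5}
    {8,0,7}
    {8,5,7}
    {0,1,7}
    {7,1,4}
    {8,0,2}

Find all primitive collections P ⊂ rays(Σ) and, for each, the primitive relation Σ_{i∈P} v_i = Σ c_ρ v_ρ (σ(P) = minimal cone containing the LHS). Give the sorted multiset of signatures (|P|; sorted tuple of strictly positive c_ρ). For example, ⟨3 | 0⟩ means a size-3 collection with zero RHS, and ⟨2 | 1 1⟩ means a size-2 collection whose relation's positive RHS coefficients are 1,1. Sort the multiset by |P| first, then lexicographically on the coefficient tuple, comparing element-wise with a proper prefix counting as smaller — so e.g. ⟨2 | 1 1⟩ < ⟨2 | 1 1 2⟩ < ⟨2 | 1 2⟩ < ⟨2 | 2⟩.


|primitive collections| = 15. Relations:

  {2,6}:  v_{2} + v_{6} = 0  ⟹  sig = ⟨2 | 0⟩
  {3,7}:  v_{3} + v_{7} = 0  ⟹  sig = ⟨2 | 0⟩
  {4,5}:  v_{4} + v_{5} = 0  ⟹  sig = ⟨2 | 0⟩
  {0,3}:  v_{0} + v_{3} = v_{2}  ⟹  sig = ⟨2 | 1⟩
  {0,4}:  v_{0} + v_{4} = v_{1}  ⟹  sig = ⟨2 | 1⟩
  {0,6}:  v_{0} + v_{6} = v_{7}  ⟹  sig = ⟨2 | 1⟩
  {1,5}:  v_{1} + v_{5} = v_{0}  ⟹  sig = ⟨2 | 1⟩
  {2,5}:  v_{2} + v_{5} = v_{8}  ⟹  sig = ⟨2 | 1⟩
  {2,7}:  v_{2} + v_{7} = v_{0}  ⟹  sig = ⟨2 | 1⟩
  {4,8}:  v_{4} + v_{8} = v_{2}  ⟹  sig = ⟨2 | 1⟩
  {6,8}:  v_{6} + v_{8} = v_{5}  ⟹  sig = ⟨2 | 1⟩
  {0,5}:  v_{0} + v_{5} = v_{7} + v_{8}  ⟹  sig = ⟨2 | 1 1⟩
  {1,3}:  v_{1} + v_{3} = v_{2} + v_{4}  ⟹  sig = ⟨2 | 1 1⟩
  {1,6}:  v_{1} + v_{6} = v_{4} + v_{7}  ⟹  sig = ⟨2 | 1 1⟩
  {1,8}:  v_{1} + v_{8} = v_{0} + v_{2}  ⟹  sig = ⟨2 | 1 1⟩

Sorted signature multiset PRS(X):
    |P|=2: 15 collections, coeffs (), (), (), (1), (1), (1), (1), (1), (1), (1), (1), (1,1), (1,1), (1,1), (1,1)


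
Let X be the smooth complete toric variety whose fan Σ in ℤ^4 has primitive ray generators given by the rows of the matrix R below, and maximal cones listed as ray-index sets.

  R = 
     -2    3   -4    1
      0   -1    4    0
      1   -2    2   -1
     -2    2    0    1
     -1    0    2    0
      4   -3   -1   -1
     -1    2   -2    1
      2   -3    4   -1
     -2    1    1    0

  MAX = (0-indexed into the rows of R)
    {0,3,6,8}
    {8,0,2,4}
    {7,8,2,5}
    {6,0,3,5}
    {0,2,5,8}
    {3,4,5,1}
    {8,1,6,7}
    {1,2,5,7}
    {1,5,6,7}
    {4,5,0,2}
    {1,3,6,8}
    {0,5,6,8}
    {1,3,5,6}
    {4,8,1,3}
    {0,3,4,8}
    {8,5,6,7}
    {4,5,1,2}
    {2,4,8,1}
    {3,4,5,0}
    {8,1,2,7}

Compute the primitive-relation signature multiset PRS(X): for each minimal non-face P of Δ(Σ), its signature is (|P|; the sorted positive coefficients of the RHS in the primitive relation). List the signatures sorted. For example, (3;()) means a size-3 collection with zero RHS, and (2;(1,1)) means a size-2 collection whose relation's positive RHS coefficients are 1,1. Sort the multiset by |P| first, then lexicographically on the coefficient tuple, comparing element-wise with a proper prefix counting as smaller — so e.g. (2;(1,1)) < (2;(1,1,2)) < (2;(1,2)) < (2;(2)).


10 minimal non-faces of Δ(Σ) (on 9 rays):

  P={0,7}:  v_{0} + v_{7} = 0  ⟹  sig = (2;())
  P={2,6}:  v_{2} + v_{6} = 0  ⟹  sig = (2;())
  P={0,1}:  v_{0} + v_{1} = v_{3}  ⟹  sig = (2;(1))
  P={2,3}:  v_{2} + v_{3} = v_{4}  ⟹  sig = (2;(1))
  P={3,7}:  v_{3} + v_{7} = v_{1}  ⟹  sig = (2;(1))
  P={4,6}:  v_{4} + v_{6} = v_{3}  ⟹  sig = (2;(1))
  P={4,7}:  v_{4} + v_{7} = v_{1} + v_{2}  ⟹  sig = (2;(1,1))
  P={3,5,8}:  v_{3} + v_{5} + v_{8} = 0  ⟹  sig = (3;())
  P={1,5,8}:  v_{1} + v_{5} + v_{8} = v_{7}  ⟹  sig = (3;(1))
  P={4,5,8}:  v_{4} + v_{5} + v_{8} = v_{2}  ⟹  sig = (3;(1))

Sorted signature multiset PRS(X):
    |P|=2: 7 collections, coeffs (), (), (1), (1), (1), (1), (1,1)
    |P|=3: 3 collections, coeffs (), (1), (1)


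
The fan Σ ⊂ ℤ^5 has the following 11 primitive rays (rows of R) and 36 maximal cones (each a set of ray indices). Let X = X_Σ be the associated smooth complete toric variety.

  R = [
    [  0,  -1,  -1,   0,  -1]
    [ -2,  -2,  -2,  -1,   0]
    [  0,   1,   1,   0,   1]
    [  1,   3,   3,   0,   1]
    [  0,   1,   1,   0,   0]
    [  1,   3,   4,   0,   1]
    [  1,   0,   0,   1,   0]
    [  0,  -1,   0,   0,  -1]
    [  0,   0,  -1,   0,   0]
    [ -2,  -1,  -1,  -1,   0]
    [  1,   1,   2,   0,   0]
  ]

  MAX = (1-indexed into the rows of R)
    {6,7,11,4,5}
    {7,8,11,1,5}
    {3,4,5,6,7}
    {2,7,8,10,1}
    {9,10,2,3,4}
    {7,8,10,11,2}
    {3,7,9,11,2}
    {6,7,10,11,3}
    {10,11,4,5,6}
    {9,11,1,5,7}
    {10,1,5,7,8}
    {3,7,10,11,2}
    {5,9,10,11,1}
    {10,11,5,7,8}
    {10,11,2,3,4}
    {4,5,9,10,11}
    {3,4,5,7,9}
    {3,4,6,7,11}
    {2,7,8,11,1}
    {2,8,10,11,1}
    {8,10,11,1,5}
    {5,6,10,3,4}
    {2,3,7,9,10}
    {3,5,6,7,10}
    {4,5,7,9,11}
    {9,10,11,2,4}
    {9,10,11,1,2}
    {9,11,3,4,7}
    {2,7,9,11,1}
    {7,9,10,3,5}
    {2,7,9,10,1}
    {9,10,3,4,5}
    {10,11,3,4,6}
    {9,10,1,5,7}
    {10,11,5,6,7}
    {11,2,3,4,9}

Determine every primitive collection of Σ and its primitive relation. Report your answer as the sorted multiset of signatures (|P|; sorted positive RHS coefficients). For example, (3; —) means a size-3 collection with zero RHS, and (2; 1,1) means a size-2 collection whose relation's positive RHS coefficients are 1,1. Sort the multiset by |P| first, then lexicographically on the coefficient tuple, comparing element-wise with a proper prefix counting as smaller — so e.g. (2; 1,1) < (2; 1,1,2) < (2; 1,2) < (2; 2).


The 16 primitive collections of Σ (r=11, n=5):

  P = {1,3}:  v_{1} + v_{3} = 0  so sig = (2; —)
  P = {2,5}:  v_{2} + v_{5} = v_{10}  so sig = (2; 1)
  P = {6,9}:  v_{6} + v_{9} = v_{4}  so sig = (2; 1)
  P = {8,9}:  v_{8} + v_{9} = v_{1}  so sig = (2; 1)
  P = {1,6}:  v_{1} + v_{6} = v_{5} + v_{11}  so sig = (2; 1,1)
  P = {4,8}:  v_{4} + v_{8} = v_{5} + v_{11}  so sig = (2; 1,1)
  P = {1,4}:  v_{1} + v_{4} = v_{5} + v_{9} + v_{11}  so sig = (2; 1,1,1)
  P = {2,6}:  v_{2} + v_{6} = v_{3} + v_{10} + v_{11}  so sig = (2; 1,1,1)
  P = {3,8}:  v_{3} + v_{8} = v_{7} + v_{10} + v_{11}  so sig = (2; 1,1,1)
  P = {6,8}:  v_{6} + v_{8} = v_{5} + v_{7} + v_{10} + 2·v_{11}  so sig = (2; 1,1,1,2)
  P = {2,4,7}:  v_{2} + v_{4} + v_{7} = v_{3}  so sig = (3; 1)
  P = {3,5,11}:  v_{3} + v_{5} + v_{11} = v_{6}  so sig = (3; 1)
  P = {4,7,10}:  v_{4} + v_{7} + v_{10} = v_{3} + v_{5}  so sig = (3; 1,1)
  P = {7,9,10,11}:  v_{7} + v_{9} + v_{10} + v_{11} = 0  so sig = (4; —)
  P = {1,7,10,11}:  v_{1} + v_{7} + v_{10} + v_{11} = v_{8}  so sig = (4; 1)
  P = {3,9,10,11}:  v_{3} + v_{9} + v_{10} + v_{11} = v_{2} + v_{4}  so sig = (4; 1,1)

Sorted signature multiset PRS(X):
    (2; —)
    (2; 1)
    (2; 1)
    (2; 1)
    (2; 1,1)
    (2; 1,1)
    (2; 1,1,1)
    (2; 1,1,1)
    (2; 1,1,1)
    (2; 1,1,1,2)
    (3; 1)
    (3; 1)
    (3; 1,1)
    (4; —)
    (4; 1)
    (4; 1,1)


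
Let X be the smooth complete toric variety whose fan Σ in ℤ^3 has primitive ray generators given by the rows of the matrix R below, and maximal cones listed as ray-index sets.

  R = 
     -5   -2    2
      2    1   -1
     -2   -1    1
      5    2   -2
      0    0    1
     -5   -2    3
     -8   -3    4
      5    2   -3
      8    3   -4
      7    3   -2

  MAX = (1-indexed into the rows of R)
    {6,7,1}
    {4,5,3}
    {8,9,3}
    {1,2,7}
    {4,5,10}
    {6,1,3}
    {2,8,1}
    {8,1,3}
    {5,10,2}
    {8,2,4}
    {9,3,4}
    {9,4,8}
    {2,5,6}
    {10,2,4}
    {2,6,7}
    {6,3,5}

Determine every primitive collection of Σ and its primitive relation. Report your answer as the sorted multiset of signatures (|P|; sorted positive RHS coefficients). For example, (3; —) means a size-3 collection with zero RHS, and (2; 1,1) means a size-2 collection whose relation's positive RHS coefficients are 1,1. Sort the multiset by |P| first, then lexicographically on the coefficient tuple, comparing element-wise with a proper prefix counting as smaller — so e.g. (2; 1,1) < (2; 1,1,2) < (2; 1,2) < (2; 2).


24 minimal non-faces of Δ(Σ) (on 10 rays):

  {1,4}:  v_{1} + v_{4} = 0  →  sig = (2; —)
  {2,3}:  v_{2} + v_{3} = 0  →  sig = (2; —)
  {6,8}:  v_{6} + v_{8} = 0  →  sig = (2; —)
  {7,9}:  v_{7} + v_{9} = 0  →  sig = (2; —)
  {1,5}:  v_{1} + v_{5} = v_{6}  →  sig = (2; 1)
  {4,6}:  v_{4} + v_{6} = v_{5}  →  sig = (2; 1)
  {5,8}:  v_{5} + v_{8} = v_{4}  →  sig = (2; 1)
  {1,9}:  v_{1} + v_{9} = v_{3} + v_{8}  →  sig = (2; 1,1)
  {1,10}:  v_{1} + v_{10} = v_{2} + v_{5}  →  sig = (2; 1,1)
  {2,9}:  v_{2} + v_{9} = v_{4} + v_{8}  →  sig = (2; 1,1)
  {3,7}:  v_{3} + v_{7} = v_{1} + v_{6}  →  sig = (2; 1,1)
  {3,10}:  v_{3} + v_{10} = v_{4} + v_{5}  →  sig = (2; 1,1)
  {4,7}:  v_{4} + v_{7} = v_{2} + v_{6}  →  sig = (2; 1,1)
  {6,9}:  v_{6} + v_{9} = v_{3} + v_{4}  →  sig = (2; 1,1)
  {7,8}:  v_{7} + v_{8} = v_{1} + v_{2}  →  sig = (2; 1,1)
  {7,10}:  v_{7} + v_{10} = 2·v_{2} + v_{5} + v_{6}  →  sig = (2; 1,1,2)
  {5,7}:  v_{5} + v_{7} = v_{2} + 2·v_{6}  →  sig = (2; 1,2)
  {5,9}:  v_{5} + v_{9} = v_{3} + 2·v_{4}  →  sig = (2; 1,2)
  {6,10}:  v_{6} + v_{10} = v_{2} + 2·v_{5}  →  sig = (2; 1,2)
  {8,10}:  v_{8} + v_{10} = v_{2} + 2·v_{4}  →  sig = (2; 1,2)
  {9,10}:  v_{9} + v_{10} = 3·v_{4}  →  sig = (2; 3)
  {1,2,6}:  v_{1} + v_{2} + v_{6} = v_{7}  →  sig = (3; 1)
  {2,4,5}:  v_{2} + v_{4} + v_{5} = v_{10}  →  sig = (3; 1)
  {3,4,8}:  v_{3} + v_{4} + v_{8} = v_{9}  →  sig = (3; 1)

Hence PRS(X_Σ) =
    (2; —)
    (2; —)
    (2; —)
    (2; —)
    (2; 1)
    (2; 1)
    (2; 1)
    (2; 1,1)
    (2; 1,1)
    (2; 1,1)
    (2; 1,1)
    (2; 1,1)
    (2; 1,1)
    (2; 1,1)
    (2; 1,1)
    (2; 1,1,2)
    (2; 1,2)
    (2; 1,2)
    (2; 1,2)
    (2; 1,2)
    (2; 3)
    (3; 1)
    (3; 1)
    (3; 1)


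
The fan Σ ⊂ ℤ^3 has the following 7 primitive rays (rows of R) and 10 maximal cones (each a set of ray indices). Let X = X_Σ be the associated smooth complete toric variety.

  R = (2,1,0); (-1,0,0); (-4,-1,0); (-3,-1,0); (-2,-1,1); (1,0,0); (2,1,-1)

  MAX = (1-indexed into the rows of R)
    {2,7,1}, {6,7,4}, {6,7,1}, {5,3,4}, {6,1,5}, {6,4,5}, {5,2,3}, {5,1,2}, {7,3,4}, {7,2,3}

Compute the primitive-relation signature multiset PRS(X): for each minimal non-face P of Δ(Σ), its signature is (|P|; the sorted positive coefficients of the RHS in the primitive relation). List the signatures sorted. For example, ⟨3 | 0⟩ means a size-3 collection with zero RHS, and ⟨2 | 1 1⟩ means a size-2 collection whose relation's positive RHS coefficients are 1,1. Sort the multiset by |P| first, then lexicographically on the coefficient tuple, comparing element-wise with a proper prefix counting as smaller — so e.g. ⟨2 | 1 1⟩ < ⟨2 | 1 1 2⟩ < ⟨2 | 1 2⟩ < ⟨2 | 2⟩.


Primitive collections (6):

  • {2,6}:  v_{2} + v_{6} = 0  so sig = ⟨2 | 0⟩
  • {5,7}:  v_{5} + v_{7} = 0  so sig = ⟨2 | 0⟩
  • {1,4}:  v_{1} + v_{4} = v_{2}  so sig = ⟨2 | 1⟩
  • {2,4}:  v_{2} + v_{4} = v_{3}  so sig = ⟨2 | 1⟩
  • {3,6}:  v_{3} + v_{6} = v_{4}  so sig = ⟨2 | 1⟩
  • {1,3}:  v_{1} + v_{3} = 2·v_{2}  so sig = ⟨2 | 2⟩

Signatures (|P|; sorted positive RHS coefficients), sorted:
    |P|=2: 6 collections, coeffs (), (), (1), (1), (1), (2)


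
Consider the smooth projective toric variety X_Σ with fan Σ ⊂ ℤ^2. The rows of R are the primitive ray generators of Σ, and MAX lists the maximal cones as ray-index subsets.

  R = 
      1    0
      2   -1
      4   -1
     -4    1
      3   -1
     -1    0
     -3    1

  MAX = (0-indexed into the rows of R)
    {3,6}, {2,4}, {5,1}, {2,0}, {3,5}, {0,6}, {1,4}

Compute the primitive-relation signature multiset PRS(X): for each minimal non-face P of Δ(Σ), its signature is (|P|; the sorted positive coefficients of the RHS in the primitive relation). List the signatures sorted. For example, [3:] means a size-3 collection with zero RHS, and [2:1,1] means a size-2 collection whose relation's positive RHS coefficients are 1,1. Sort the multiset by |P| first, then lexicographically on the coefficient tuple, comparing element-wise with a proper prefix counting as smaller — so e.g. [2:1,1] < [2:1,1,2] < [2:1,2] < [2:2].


Primitive collections (14):

  P={0,5}:  v_{0} + v_{5} = 0  →  sig = [2:]
  P={2,3}:  v_{2} + v_{3} = 0  →  sig = [2:]
  P={4,6}:  v_{4} + v_{6} = 0  →  sig = [2:]
  P={0,1}:  v_{0} + v_{1} = v_{4}  →  sig = [2:1]
  P={0,3}:  v_{0} + v_{3} = v_{6}  →  sig = [2:1]
  P={0,4}:  v_{0} + v_{4} = v_{2}  →  sig = [2:1]
  P={1,6}:  v_{1} + v_{6} = v_{5}  →  sig = [2:1]
  P={2,5}:  v_{2} + v_{5} = v_{4}  →  sig = [2:1]
  P={2,6}:  v_{2} + v_{6} = v_{0}  →  sig = [2:1]
  P={3,4}:  v_{3} + v_{4} = v_{5}  →  sig = [2:1]
  P={4,5}:  v_{4} + v_{5} = v_{1}  →  sig = [2:1]
  P={5,6}:  v_{5} + v_{6} = v_{3}  →  sig = [2:1]
  P={1,2}:  v_{1} + v_{2} = 2·v_{4}  →  sig = [2:2]
  P={1,3}:  v_{1} + v_{3} = 2·v_{5}  →  sig = [2:2]

Sorted signature multiset PRS(X):
    [2:]
    [2:]
    [2:]
    [2:1]
    [2:1]
    [2:1]
    [2:1]
    [2:1]
    [2:1]
    [2:1]
    [2:1]
    [2:1]
    [2:2]
    [2:2]


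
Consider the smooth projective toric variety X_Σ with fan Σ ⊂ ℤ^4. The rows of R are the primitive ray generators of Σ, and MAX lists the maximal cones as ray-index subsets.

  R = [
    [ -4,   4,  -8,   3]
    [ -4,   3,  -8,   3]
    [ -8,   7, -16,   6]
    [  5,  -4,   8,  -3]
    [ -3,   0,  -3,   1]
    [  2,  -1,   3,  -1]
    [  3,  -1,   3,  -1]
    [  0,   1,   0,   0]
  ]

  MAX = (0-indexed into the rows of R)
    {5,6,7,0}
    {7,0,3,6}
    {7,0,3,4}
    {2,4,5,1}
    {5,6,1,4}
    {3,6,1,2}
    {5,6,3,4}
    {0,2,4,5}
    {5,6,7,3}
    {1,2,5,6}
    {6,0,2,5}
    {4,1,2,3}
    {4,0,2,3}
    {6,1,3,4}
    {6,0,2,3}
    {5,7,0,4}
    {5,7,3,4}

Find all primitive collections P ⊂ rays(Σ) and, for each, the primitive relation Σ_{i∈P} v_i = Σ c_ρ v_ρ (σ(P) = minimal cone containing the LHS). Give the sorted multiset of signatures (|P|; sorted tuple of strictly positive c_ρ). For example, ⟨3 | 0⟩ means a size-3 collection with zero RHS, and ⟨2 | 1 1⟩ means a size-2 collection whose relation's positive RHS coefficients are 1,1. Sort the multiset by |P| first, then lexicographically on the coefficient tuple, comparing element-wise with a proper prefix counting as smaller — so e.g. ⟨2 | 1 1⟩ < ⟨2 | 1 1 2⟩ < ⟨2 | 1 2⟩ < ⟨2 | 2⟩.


Δ(Σ) — 8 vertices, 9 min non-faces:

  {0,1}:  v_{0} + v_{1} = v_{2}  so sig = ⟨2 | 1⟩
  {1,7}:  v_{1} + v_{7} = v_{0}  so sig = ⟨2 | 1⟩
  {2,7}:  v_{2} + v_{7} = 2·v_{0}  so sig = ⟨2 | 2⟩
  {4,6,7}:  v_{4} + v_{6} + v_{7} = 0  so sig = ⟨3 | 0⟩
  {0,3,5}:  v_{0} + v_{3} + v_{5} = v_{6}  so sig = ⟨3 | 1⟩
  {0,4,6}:  v_{0} + v_{4} + v_{6} = v_{1}  so sig = ⟨3 | 1⟩
  {2,3,5}:  v_{2} + v_{3} + v_{5} = v_{1} + v_{6}  so sig = ⟨3 | 1 1⟩
  {1,3,5}:  v_{1} + v_{3} + v_{5} = v_{4} + 2·v_{6}  so sig = ⟨3 | 1 2⟩
  {2,4,6}:  v_{2} + v_{4} + v_{6} = 2·v_{1}  so sig = ⟨3 | 2⟩

Signatures (|P|; sorted positive RHS coefficients), sorted:
[⟨2 | 1⟩, ⟨2 | 1⟩, ⟨2 | 2⟩, ⟨3 | 0⟩, ⟨3 | 1⟩, ⟨3 | 1⟩, ⟨3 | 1 1⟩, ⟨3 | 1 2⟩, ⟨3 | 2⟩]


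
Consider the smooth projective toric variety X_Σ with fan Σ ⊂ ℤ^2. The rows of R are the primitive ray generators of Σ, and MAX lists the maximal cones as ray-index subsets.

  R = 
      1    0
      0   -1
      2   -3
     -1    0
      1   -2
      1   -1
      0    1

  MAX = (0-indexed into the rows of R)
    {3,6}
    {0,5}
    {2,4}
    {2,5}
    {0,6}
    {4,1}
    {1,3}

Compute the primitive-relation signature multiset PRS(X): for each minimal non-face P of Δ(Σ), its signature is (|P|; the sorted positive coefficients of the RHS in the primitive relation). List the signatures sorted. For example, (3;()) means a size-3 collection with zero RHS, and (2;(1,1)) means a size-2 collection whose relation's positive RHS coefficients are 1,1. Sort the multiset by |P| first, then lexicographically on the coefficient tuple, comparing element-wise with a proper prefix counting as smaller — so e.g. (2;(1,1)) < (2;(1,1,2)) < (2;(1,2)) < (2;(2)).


Primitive collections (14):

  P={0,3}:  v_{0} + v_{3} = 0  ⇒ sig = (2;())
  P={1,6}:  v_{1} + v_{6} = 0  ⇒ sig = (2;())
  P={0,1}:  v_{0} + v_{1} = v_{5}  ⇒ sig = (2;(1))
  P={1,5}:  v_{1} + v_{5} = v_{4}  ⇒ sig = (2;(1))
  P={3,5}:  v_{3} + v_{5} = v_{1}  ⇒ sig = (2;(1))
  P={4,5}:  v_{4} + v_{5} = v_{2}  ⇒ sig = (2;(1))
  P={4,6}:  v_{4} + v_{6} = v_{5}  ⇒ sig = (2;(1))
  P={5,6}:  v_{5} + v_{6} = v_{0}  ⇒ sig = (2;(1))
  P={2,3}:  v_{2} + v_{3} = v_{1} + v_{4}  ⇒ sig = (2;(1,1))
  P={0,4}:  v_{0} + v_{4} = 2·v_{5}  ⇒ sig = (2;(2))
  P={1,2}:  v_{1} + v_{2} = 2·v_{4}  ⇒ sig = (2;(2))
  P={2,6}:  v_{2} + v_{6} = 2·v_{5}  ⇒ sig = (2;(2))
  P={3,4}:  v_{3} + v_{4} = 2·v_{1}  ⇒ sig = (2;(2))
  P={0,2}:  v_{0} + v_{2} = 3·v_{5}  ⇒ sig = (2;(3))

Hence PRS(X_Σ) =
    (2;())
    (2;())
    (2;(1))
    (2;(1))
    (2;(1))
    (2;(1))
    (2;(1))
    (2;(1))
    (2;(1,1))
    (2;(2))
    (2;(2))
    (2;(2))
    (2;(2))
    (2;(3))


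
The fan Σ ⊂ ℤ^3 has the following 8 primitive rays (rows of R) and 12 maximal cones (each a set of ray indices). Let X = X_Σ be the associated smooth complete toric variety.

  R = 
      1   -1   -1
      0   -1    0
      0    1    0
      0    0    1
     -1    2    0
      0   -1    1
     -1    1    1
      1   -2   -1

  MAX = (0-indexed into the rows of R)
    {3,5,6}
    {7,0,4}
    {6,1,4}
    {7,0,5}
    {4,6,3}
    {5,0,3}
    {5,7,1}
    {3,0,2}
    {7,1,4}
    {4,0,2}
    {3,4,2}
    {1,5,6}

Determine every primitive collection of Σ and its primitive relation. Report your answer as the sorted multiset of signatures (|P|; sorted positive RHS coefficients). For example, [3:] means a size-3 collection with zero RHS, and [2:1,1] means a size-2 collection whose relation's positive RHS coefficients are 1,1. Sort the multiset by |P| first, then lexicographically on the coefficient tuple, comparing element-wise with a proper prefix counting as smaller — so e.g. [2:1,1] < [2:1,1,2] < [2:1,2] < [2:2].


|primitive collections| = 11. Relations:

  {0,6}:  v_{0} + v_{6} = 0  ⟹  sig = [2:]
  {1,2}:  v_{1} + v_{2} = 0  ⟹  sig = [2:]
  {0,1}:  v_{0} + v_{1} = v_{7}  ⟹  sig = [2:1]
  {1,3}:  v_{1} + v_{3} = v_{5}  ⟹  sig = [2:1]
  {2,5}:  v_{2} + v_{5} = v_{3}  ⟹  sig = [2:1]
  {2,7}:  v_{2} + v_{7} = v_{0}  ⟹  sig = [2:1]
  {4,5}:  v_{4} + v_{5} = v_{6}  ⟹  sig = [2:1]
  {6,7}:  v_{6} + v_{7} = v_{1}  ⟹  sig = [2:1]
  {2,6}:  v_{2} + v_{6} = v_{3} + v_{4}  ⟹  sig = [2:1,1]
  {3,7}:  v_{3} + v_{7} = v_{0} + v_{5}  ⟹  sig = [2:1,1]
  {0,3,4}:  v_{0} + v_{3} + v_{4} = v_{2}  ⟹  sig = [3:1]

so the primitive-relation signature multiset is
[[2:], [2:], [2:1], [2:1], [2:1], [2:1], [2:1], [2:1], [2:1,1], [2:1,1], [3:1]]


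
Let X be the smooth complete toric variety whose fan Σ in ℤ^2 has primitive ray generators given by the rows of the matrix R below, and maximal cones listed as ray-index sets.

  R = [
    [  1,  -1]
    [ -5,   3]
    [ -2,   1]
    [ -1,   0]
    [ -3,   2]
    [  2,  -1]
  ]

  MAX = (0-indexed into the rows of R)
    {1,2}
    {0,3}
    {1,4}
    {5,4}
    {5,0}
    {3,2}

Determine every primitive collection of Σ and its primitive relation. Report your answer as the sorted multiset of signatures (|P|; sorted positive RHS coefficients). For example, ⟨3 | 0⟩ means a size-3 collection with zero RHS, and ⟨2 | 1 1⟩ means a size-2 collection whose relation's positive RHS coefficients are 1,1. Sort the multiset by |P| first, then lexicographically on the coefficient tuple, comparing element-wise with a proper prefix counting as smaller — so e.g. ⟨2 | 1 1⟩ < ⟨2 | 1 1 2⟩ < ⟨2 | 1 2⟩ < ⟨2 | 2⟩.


|primitive collections| = 9. Relations:

  • {2,5}:  v_{2} + v_{5} = 0  ⟹  sig = ⟨2 | 0⟩
  • {0,2}:  v_{0} + v_{2} = v_{3}  ⟹  sig = ⟨2 | 1⟩
  • {0,4}:  v_{0} + v_{4} = v_{2}  ⟹  sig = ⟨2 | 1⟩
  • {1,5}:  v_{1} + v_{5} = v_{4}  ⟹  sig = ⟨2 | 1⟩
  • {2,4}:  v_{2} + v_{4} = v_{1}  ⟹  sig = ⟨2 | 1⟩
  • {3,5}:  v_{3} + v_{5} = v_{0}  ⟹  sig = ⟨2 | 1⟩
  • {0,1}:  v_{0} + v_{1} = 2·v_{2}  ⟹  sig = ⟨2 | 2⟩
  • {3,4}:  v_{3} + v_{4} = 2·v_{2}  ⟹  sig = ⟨2 | 2⟩
  • {1,3}:  v_{1} + v_{3} = 3·v_{2}  ⟹  sig = ⟨2 | 3⟩

Sorted signature multiset PRS(X):
    ⟨2 | 0⟩
    ⟨2 | 1⟩
    ⟨2 | 1⟩
    ⟨2 | 1⟩
    ⟨2 | 1⟩
    ⟨2 | 1⟩
    ⟨2 | 2⟩
    ⟨2 | 2⟩
    ⟨2 | 3⟩


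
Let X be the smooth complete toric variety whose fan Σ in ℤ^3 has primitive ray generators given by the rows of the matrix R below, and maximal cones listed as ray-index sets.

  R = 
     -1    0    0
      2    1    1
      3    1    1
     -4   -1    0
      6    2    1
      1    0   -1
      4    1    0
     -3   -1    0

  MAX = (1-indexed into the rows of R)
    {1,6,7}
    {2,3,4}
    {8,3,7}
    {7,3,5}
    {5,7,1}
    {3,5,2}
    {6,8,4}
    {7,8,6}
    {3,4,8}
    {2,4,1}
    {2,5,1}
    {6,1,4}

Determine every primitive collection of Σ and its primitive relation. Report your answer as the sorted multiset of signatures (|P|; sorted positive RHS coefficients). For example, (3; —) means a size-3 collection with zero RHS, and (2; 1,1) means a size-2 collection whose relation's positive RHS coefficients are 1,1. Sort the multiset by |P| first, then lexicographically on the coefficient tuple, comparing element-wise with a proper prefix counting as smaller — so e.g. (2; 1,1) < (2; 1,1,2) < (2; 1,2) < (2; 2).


Δ(Σ) — 8 vertices, 10 min non-faces:

  P={4,7}:  v_{4} + v_{7} = 0 — sig = (2; —)
  P={1,3}:  v_{1} + v_{3} = v_{2} — sig = (2; 1)
  P={1,8}:  v_{1} + v_{8} = v_{4} — sig = (2; 1)
  P={2,7}:  v_{2} + v_{7} = v_{5} — sig = (2; 1)
  P={3,6}:  v_{3} + v_{6} = v_{7} — sig = (2; 1)
  P={4,5}:  v_{4} + v_{5} = v_{2} — sig = (2; 1)
  P={5,8}:  v_{5} + v_{8} = v_{3} — sig = (2; 1)
  P={2,6}:  v_{2} + v_{6} = v_{1} + v_{7} — sig = (2; 1,1)
  P={2,8}:  v_{2} + v_{8} = v_{3} + v_{4} — sig = (2; 1,1)
  P={5,6}:  v_{5} + v_{6} = v_{1} + 2·v_{7} — sig = (2; 1,2)

Signatures (|P|; sorted positive RHS coefficients), sorted:
    |P|=2: 10 collections, coeffs (), (1), (1), (1), (1), (1), (1), (1,1), (1,1), (1,2)


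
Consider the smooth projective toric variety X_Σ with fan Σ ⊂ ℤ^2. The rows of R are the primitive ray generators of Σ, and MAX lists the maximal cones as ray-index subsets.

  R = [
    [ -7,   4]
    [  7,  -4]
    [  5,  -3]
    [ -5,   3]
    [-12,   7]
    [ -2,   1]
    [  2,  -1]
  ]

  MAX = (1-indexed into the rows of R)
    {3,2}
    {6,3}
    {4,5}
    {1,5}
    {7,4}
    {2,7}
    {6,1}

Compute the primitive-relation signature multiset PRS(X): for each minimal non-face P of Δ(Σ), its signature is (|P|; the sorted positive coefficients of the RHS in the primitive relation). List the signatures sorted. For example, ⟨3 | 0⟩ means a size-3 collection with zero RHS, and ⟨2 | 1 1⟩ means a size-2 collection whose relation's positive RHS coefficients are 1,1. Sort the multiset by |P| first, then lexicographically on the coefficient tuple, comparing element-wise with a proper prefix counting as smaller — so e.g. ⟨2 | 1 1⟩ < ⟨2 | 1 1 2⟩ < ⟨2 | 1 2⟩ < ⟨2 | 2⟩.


Primitive collections (14):

  P={1,2}:  v_{1} + v_{2} = 0 — sig = ⟨2 | 0⟩
  P={3,4}:  v_{3} + v_{4} = 0 — sig = ⟨2 | 0⟩
  P={6,7}:  v_{6} + v_{7} = 0 — sig = ⟨2 | 0⟩
  P={1,3}:  v_{1} + v_{3} = v_{6} — sig = ⟨2 | 1⟩
  P={1,4}:  v_{1} + v_{4} = v_{5} — sig = ⟨2 | 1⟩
  P={1,7}:  v_{1} + v_{7} = v_{4} — sig = ⟨2 | 1⟩
  P={2,4}:  v_{2} + v_{4} = v_{7} — sig = ⟨2 | 1⟩
  P={2,5}:  v_{2} + v_{5} = v_{4} — sig = ⟨2 | 1⟩
  P={2,6}:  v_{2} + v_{6} = v_{3} — sig = ⟨2 | 1⟩
  P={3,5}:  v_{3} + v_{5} = v_{1} — sig = ⟨2 | 1⟩
  P={3,7}:  v_{3} + v_{7} = v_{2} — sig = ⟨2 | 1⟩
  P={4,6}:  v_{4} + v_{6} = v_{1} — sig = ⟨2 | 1⟩
  P={5,6}:  v_{5} + v_{6} = 2·v_{1} — sig = ⟨2 | 2⟩
  P={5,7}:  v_{5} + v_{7} = 2·v_{4} — sig = ⟨2 | 2⟩

Signatures (|P|; sorted positive RHS coefficients), sorted:
{ ⟨2 | 0⟩ ×3,  ⟨2 | 1⟩ ×9,  ⟨2 | 2⟩ ×2 }


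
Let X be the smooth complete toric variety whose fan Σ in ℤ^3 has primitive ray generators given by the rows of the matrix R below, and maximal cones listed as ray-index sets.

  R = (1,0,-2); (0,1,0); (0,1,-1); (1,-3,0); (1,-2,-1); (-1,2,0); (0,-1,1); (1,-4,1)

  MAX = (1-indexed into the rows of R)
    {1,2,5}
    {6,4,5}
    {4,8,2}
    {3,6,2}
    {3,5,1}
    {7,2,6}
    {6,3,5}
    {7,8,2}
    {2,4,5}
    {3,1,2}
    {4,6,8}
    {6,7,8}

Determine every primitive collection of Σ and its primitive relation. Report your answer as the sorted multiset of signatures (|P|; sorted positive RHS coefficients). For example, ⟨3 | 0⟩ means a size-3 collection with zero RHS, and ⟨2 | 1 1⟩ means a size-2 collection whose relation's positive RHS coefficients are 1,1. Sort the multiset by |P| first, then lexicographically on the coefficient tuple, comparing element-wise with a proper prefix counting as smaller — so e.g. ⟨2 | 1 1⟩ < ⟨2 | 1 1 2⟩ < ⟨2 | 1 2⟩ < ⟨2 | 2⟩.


Minimal non-faces — 14 found among 8 rays, 12 max cones:

  P = {3,7}:  v_{3} + v_{7} = 0  →  sig = ⟨2 | 0⟩
  P = {3,4}:  v_{3} + v_{4} = v_{5}  →  sig = ⟨2 | 1⟩
  P = {3,8}:  v_{3} + v_{8} = v_{4}  →  sig = ⟨2 | 1⟩
  P = {4,7}:  v_{4} + v_{7} = v_{8}  →  sig = ⟨2 | 1⟩
  P = {5,7}:  v_{5} + v_{7} = v_{4}  →  sig = ⟨2 | 1⟩
  P = {1,7}:  v_{1} + v_{7} = v_{2} + v_{5}  →  sig = ⟨2 | 1 1⟩
  P = {1,8}:  v_{1} + v_{8} = v_{2} + v_{4} + v_{5}  →  sig = ⟨2 | 1 1 1⟩
  P = {1,4}:  v_{1} + v_{4} = v_{2} + 2·v_{5}  →  sig = ⟨2 | 1 2⟩
  P = {1,6}:  v_{1} + v_{6} = 2·v_{3}  →  sig = ⟨2 | 2⟩
  P = {5,8}:  v_{5} + v_{8} = 2·v_{4}  →  sig = ⟨2 | 2⟩
  P = {2,4,6}:  v_{2} + v_{4} + v_{6} = 0  →  sig = ⟨3 | 0⟩
  P = {2,3,5}:  v_{2} + v_{3} + v_{5} = v_{1}  →  sig = ⟨3 | 1⟩
  P = {2,5,6}:  v_{2} + v_{5} + v_{6} = v_{3}  →  sig = ⟨3 | 1⟩
  P = {2,6,8}:  v_{2} + v_{6} + v_{8} = v_{7}  →  sig = ⟨3 | 1⟩

Sorted signature multiset PRS(X):
{ ⟨2 | 0⟩,  ⟨2 | 1⟩ ×4,  ⟨2 | 1 1⟩,  ⟨2 | 1 1 1⟩,  ⟨2 | 1 2⟩,  ⟨2 | 2⟩ ×2,  ⟨3 | 0⟩,  ⟨3 | 1⟩ ×3 }


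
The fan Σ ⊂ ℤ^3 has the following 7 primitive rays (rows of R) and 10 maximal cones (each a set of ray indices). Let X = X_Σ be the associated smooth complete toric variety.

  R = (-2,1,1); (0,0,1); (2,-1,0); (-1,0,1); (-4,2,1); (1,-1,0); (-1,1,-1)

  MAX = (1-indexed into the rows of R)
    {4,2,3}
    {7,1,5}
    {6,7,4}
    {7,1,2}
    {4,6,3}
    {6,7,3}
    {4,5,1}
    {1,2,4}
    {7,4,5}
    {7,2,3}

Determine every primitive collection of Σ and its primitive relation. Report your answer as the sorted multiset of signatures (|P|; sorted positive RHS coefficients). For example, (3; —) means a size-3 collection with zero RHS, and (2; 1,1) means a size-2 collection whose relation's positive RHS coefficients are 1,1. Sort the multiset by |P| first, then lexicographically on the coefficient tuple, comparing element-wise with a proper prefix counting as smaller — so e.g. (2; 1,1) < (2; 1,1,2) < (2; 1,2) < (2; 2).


9 collections generate NE(X_Σ); each relation:

  P={1,3}:  v_{1} + v_{3} = v_{2}  ⇒ sig = (2; 1)
  P={1,6}:  v_{1} + v_{6} = v_{4}  ⇒ sig = (2; 1)
  P={3,5}:  v_{3} + v_{5} = v_{1}  ⇒ sig = (2; 1)
  P={2,6}:  v_{2} + v_{6} = v_{3} + v_{4}  ⇒ sig = (2; 1,1)
  P={5,6}:  v_{5} + v_{6} = 2·v_{4} + v_{7}  ⇒ sig = (2; 1,2)
  P={2,5}:  v_{2} + v_{5} = 2·v_{1}  ⇒ sig = (2; 2)
  P={3,4,7}:  v_{3} + v_{4} + v_{7} = 0  ⇒ sig = (3; —)
  P={1,4,7}:  v_{1} + v_{4} + v_{7} = v_{5}  ⇒ sig = (3; 1)
  P={2,4,7}:  v_{2} + v_{4} + v_{7} = v_{1}  ⇒ sig = (3; 1)

Signatures (|P|; sorted positive RHS coefficients), sorted:
    |P|=2: 6 collections, coeffs (1), (1), (1), (1,1), (1,2), (2)
    |P|=3: 3 collections, coeffs (), (1), (1)


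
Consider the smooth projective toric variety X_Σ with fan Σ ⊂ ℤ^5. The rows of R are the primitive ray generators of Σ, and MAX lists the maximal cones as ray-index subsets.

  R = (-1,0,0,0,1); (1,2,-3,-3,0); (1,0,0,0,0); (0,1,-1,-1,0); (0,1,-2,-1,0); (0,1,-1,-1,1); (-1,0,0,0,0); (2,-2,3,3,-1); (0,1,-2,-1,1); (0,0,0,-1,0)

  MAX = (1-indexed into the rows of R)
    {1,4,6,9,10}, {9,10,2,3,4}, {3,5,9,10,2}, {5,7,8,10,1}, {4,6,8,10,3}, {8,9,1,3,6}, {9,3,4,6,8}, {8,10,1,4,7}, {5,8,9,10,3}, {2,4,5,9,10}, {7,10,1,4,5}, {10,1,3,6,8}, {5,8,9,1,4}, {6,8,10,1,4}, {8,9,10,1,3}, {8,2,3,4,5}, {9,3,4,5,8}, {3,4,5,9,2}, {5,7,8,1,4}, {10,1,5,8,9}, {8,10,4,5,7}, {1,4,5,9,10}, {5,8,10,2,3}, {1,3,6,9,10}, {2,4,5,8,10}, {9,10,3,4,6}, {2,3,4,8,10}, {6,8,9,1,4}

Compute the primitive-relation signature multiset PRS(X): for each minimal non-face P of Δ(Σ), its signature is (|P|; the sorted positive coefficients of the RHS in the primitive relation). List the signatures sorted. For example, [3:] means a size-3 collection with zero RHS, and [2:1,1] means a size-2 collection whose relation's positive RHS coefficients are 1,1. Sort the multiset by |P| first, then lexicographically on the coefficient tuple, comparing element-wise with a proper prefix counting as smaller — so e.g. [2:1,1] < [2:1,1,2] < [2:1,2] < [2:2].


Σ has 14 primitive collections:

  P={3,7}:  v_{3} + v_{7} = 0  →  sig = [2:]
  P={5,6}:  v_{5} + v_{6} = v_{4} + v_{9}  →  sig = [2:1,1]
  P={6,7}:  v_{6} + v_{7} = v_{1} + v_{4}  →  sig = [2:1,1]
  P={7,9}:  v_{7} + v_{9} = v_{1} + v_{5}  →  sig = [2:1,1]
  P={1,2}:  v_{1} + v_{2} = v_{4} + v_{9} + v_{10}  →  sig = [2:1,1,1]
  P={2,7}:  v_{2} + v_{7} = v_{4} + v_{5} + v_{10}  →  sig = [2:1,1,1]
  P={2,6}:  v_{2} + v_{6} = v_{3} + 2·v_{4} + v_{9} + v_{10}  →  sig = [2:1,1,1,2]
  P={1,3,4}:  v_{1} + v_{3} + v_{4} = v_{6}  →  sig = [3:1]
  P={1,3,5}:  v_{1} + v_{3} + v_{5} = v_{9}  →  sig = [3:1]
  P={2,8,9}:  v_{2} + v_{8} + v_{9} = 3·v_{3} + v_{5}  →  sig = [3:1,3]
  P={3,4,5,10}:  v_{3} + v_{4} + v_{5} + v_{10} = v_{2}  →  sig = [4:1]
  P={6,8,9,10}:  v_{6} + v_{8} + v_{9} + v_{10} = v_{1} + 3·v_{3}  →  sig = [4:1,3]
  P={4,8,9,10}:  v_{4} + v_{8} + v_{9} + v_{10} = 2·v_{3}  →  sig = [4:2]
  P={1,4,5,8,10}:  v_{1} + v_{4} + v_{5} + v_{8} + v_{10} = v_{3}  →  sig = [5:1]

Hence PRS(X_Σ) =
    |P|=2: 7 collections, coeffs (), (1,1), (1,1), (1,1), (1,1,1), (1,1,1), (1,1,1,2)
    |P|=3: 3 collections, coeffs (1), (1), (1,3)
    |P|=4: 3 collections, coeffs (1), (1,3), (2)
    |P|=5: 1 collection, coeffs (1)
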